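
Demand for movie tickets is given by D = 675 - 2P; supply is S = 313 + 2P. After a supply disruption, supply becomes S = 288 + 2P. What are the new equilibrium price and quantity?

P' = 96.75, Q' = 481.5

Original equilibrium: P* = 90.5, Q* = 494.
New equilibrium: 675 - 2P = 288 + 2P, so 387 = 4P and P' = 96.75; Q' = 675 − 2(96.75) = 481.5.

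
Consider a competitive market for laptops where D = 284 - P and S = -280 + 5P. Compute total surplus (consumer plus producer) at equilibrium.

Total surplus = 21660

Equilibrium: 284 - P = -280 + 5P gives P* = 94, Q* = 190.
Demand choke price: P = 284; supply starts at P = 56.
CS = ½(284 − 94)(190) = 18050; PS = ½(94 − 56)(190) = 3610.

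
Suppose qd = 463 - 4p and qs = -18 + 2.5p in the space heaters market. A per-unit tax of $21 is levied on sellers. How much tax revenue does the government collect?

Pre-tax equilibrium: p* = 74, q* = 167.
Tax on sellers shifts supply to qs = -18 + 2.5(p − 21) = -70.5 + 2.5p.
463 - 4p = -70.5 + 2.5p gives buyer price pb = 1067/13; sellers receive ps = 1067/13 − 21 = 794/13.
New quantity: q = 463 − 4(1067/13) = 1751/13.
Revenue = 21 × 1751/13 = 36771/13.

Tax revenue = 36771/13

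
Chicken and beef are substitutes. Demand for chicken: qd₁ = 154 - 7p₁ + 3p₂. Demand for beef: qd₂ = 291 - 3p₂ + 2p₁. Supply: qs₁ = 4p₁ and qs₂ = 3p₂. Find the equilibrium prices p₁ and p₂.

Market 1: 154 - 7p₁ + 3p₂ = 4p₁ → 11p₁ - 3p₂ = 154.
Market 2: 6p₂ - 2p₁ = 291.
Eliminating p₂: 6×(1) + 3×(2) gives 60p₁ = 1797, so p₁ = 29.95.
Back-substitute into (2): p₂ = (291 + 2×29.95) / 6 = 3509/60.

p₁ = 29.95, p₂ = 3509/60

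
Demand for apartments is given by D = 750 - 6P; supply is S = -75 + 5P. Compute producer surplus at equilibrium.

Equilibrium: 750 - 6P = -75 + 5P gives P* = 75, Q* = 300.
Supply starts at P = 15 (where S = 0).
PS = ½(75 − 15)(300) = 9000.

Producer surplus = 9000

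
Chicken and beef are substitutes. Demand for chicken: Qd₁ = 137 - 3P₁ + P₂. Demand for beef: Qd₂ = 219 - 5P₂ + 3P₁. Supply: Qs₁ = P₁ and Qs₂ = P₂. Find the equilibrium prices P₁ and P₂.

P₁ = 347/7, P₂ = 429/7

Market 1: 137 - 3P₁ + P₂ = P₁ → 4P₁ - P₂ = 137.
Market 2: 6P₂ - 3P₁ = 219.
Eliminating P₂: 6×(1) + 1×(2) gives 21P₁ = 1041, so P₁ = 347/7.
Back-substitute into (2): P₂ = (219 + 3×347/7) / 6 = 429/7.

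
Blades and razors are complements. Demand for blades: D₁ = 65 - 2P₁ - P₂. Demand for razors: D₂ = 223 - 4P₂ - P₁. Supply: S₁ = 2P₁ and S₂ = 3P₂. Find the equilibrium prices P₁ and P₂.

P₁ = 232/27, P₂ = 827/27

Market 1: 65 - 2P₁ - P₂ = 2P₁ → 4P₁ + P₂ = 65.
Market 2: 7P₂ + P₁ = 223.
Eliminating P₂: 7×(1) − 1×(2) gives 27P₁ = 232, so P₁ = 232/27.
Back-substitute into (2): P₂ = (223 − 1×232/27) / 7 = 827/27.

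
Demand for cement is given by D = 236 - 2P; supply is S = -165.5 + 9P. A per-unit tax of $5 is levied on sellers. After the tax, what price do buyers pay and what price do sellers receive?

Pre-tax equilibrium: P* = 36.5, Q* = 163.
Tax on sellers shifts supply to S = -165.5 + 9(P − 5) = -210.5 + 9P.
236 - 2P = -210.5 + 9P gives buyer price Pb = 893/22; sellers receive Ps = 893/22 − 5 = 783/22.
New quantity: Q = 236 − 2(893/22) = 1703/11.

Buyers pay 893/22, sellers receive 783/22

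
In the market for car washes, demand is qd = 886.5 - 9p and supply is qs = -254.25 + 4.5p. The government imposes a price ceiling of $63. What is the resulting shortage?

Equilibrium price would be p* = 84.5, so the ceiling at 63 binds.
At p = 63: qd = 886.5 − 9(63) = 319.5, qs = -254.25 + 4.5(63) = 29.25.
Shortage = 319.5 − 29.25 = 290.25.

Shortage = 290.25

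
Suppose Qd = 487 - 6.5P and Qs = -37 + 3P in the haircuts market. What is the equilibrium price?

P* = 1048/19

Set Qd = Qs: 487 - 6.5P = -37 + 3P.
524 = 9.5P, so P* = 1048/19.
Q* = 487 − 6.5(1048/19) = 2441/19.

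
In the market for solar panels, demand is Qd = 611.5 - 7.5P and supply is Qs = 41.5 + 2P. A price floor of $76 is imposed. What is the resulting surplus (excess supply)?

Surplus = 152

Equilibrium price would be P* = 60, so the floor at 76 binds.
At P = 76: Qd = 41.5, Qs = 193.5.
Surplus = 193.5 − 41.5 = 152.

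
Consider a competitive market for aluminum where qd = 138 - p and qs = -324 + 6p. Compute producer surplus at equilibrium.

Equilibrium: 138 - p = -324 + 6p gives p* = 66, q* = 72.
Supply starts at p = 54 (where qs = 0).
PS = ½(66 − 54)(72) = 432.

Producer surplus = 432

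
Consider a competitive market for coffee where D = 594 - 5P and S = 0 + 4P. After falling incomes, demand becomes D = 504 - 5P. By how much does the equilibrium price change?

Original equilibrium: P* = 66, Q* = 264.
New equilibrium: 504 - 5P = 0 + 4P, so 504 = 9P and P' = 56; Q' = 504 − 5(56) = 224.
Change in price: 56 − 66 = -10.

ΔP = -10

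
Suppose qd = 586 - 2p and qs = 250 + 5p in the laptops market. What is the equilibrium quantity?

Set qd = qs: 586 - 2p = 250 + 5p.
336 = 7p, so p* = 48.
q* = 586 − 2(48) = 490.

q* = 490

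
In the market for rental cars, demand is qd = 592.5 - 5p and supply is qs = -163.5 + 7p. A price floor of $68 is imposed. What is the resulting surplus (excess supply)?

Equilibrium price would be p* = 63, so the floor at 68 binds.
At p = 68: qd = 252.5, qs = 312.5.
Surplus = 312.5 − 252.5 = 60.

Surplus = 60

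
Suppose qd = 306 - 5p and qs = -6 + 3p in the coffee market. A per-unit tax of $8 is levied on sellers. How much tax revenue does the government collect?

Pre-tax equilibrium: p* = 39, q* = 111.
Tax on sellers shifts supply to qs = -6 + 3(p − 8) = -30 + 3p.
306 - 5p = -30 + 3p gives buyer price pb = 42; sellers receive ps = 42 − 8 = 34.
New quantity: q = 306 − 5(42) = 96.
Revenue = 8 × 96 = 768.

Tax revenue = 768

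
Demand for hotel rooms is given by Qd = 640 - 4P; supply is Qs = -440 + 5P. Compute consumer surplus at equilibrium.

Equilibrium: 640 - 4P = -440 + 5P gives P* = 120, Q* = 160.
Demand choke price (Qd = 0): P = 160.
CS = ½(160 − 120)(160) = 3200.

Consumer surplus = 3200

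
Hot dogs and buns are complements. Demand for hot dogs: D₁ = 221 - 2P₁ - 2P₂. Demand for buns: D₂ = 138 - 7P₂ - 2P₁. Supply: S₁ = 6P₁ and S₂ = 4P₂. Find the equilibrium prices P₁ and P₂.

P₁ = 2155/84, P₂ = 331/42

Market 1: 221 - 2P₁ - 2P₂ = 6P₁ → 8P₁ + 2P₂ = 221.
Market 2: 11P₂ + 2P₁ = 138.
Eliminating P₂: 11×(1) − 2×(2) gives 84P₁ = 2155, so P₁ = 2155/84.
Back-substitute into (2): P₂ = (138 − 2×2155/84) / 11 = 331/42.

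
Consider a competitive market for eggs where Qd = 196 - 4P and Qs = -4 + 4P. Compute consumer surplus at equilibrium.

Equilibrium: 196 - 4P = -4 + 4P gives P* = 25, Q* = 96.
Demand choke price (Qd = 0): P = 49.
CS = ½(49 − 25)(96) = 1152.

Consumer surplus = 1152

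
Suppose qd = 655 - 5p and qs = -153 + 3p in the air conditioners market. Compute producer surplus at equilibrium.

Equilibrium: 655 - 5p = -153 + 3p gives p* = 101, q* = 150.
Supply starts at p = 51 (where qs = 0).
PS = ½(101 − 51)(150) = 3750.

Producer surplus = 3750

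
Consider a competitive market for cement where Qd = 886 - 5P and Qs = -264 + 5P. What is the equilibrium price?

Set Qd = Qs: 886 - 5P = -264 + 5P.
1150 = 10P, so P* = 115.
Q* = 886 − 5(115) = 311.

P* = 115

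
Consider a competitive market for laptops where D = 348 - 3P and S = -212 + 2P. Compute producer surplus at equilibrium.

Producer surplus = 36

Equilibrium: 348 - 3P = -212 + 2P gives P* = 112, Q* = 12.
Supply starts at P = 106 (where S = 0).
PS = ½(112 − 106)(12) = 36.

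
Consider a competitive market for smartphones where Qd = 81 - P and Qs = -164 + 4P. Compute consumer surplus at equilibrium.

Equilibrium: 81 - P = -164 + 4P gives P* = 49, Q* = 32.
Demand choke price (Qd = 0): P = 81.
CS = ½(81 − 49)(32) = 512.

Consumer surplus = 512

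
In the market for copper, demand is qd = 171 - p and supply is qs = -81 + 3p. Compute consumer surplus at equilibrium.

Consumer surplus = 5832

Equilibrium: 171 - p = -81 + 3p gives p* = 63, q* = 108.
Demand choke price (qd = 0): p = 171.
CS = ½(171 − 63)(108) = 5832.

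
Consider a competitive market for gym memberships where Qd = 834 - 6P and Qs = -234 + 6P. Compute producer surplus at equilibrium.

Producer surplus = 7500

Equilibrium: 834 - 6P = -234 + 6P gives P* = 89, Q* = 300.
Supply starts at P = 39 (where Qs = 0).
PS = ½(89 − 39)(300) = 7500.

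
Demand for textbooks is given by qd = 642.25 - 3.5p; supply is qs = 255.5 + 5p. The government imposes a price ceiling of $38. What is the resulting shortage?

Shortage = 63.75

Equilibrium price would be p* = 45.5, so the ceiling at 38 binds.
At p = 38: qd = 642.25 − 3.5(38) = 509.25, qs = 255.5 + 5(38) = 445.5.
Shortage = 509.25 − 445.5 = 63.75.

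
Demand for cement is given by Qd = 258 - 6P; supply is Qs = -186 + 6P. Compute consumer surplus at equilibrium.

Equilibrium: 258 - 6P = -186 + 6P gives P* = 37, Q* = 36.
Demand choke price (Qd = 0): P = 43.
CS = ½(43 − 37)(36) = 108.

Consumer surplus = 108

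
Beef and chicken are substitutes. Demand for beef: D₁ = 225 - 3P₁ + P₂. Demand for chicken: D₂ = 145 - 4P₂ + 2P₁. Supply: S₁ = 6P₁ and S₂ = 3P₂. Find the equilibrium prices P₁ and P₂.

Market 1: 225 - 3P₁ + P₂ = 6P₁ → 9P₁ - P₂ = 225.
Market 2: 7P₂ - 2P₁ = 145.
Eliminating P₂: 7×(1) + 1×(2) gives 61P₁ = 1720, so P₁ = 1720/61.
Back-substitute into (2): P₂ = (145 + 2×1720/61) / 7 = 1755/61.

P₁ = 1720/61, P₂ = 1755/61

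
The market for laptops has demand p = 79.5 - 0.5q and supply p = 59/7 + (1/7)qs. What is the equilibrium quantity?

Set the two price expressions equal: 79.5 - 0.5q = 59/7 + (1/7)q.
995/14 = (9/14)q, so q* = 995/9.
p* = 79.5 − (0.5)(995/9) = 218/9.

q* = 995/9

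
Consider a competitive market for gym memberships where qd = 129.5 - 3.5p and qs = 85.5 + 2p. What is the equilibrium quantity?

Set qd = qs: 129.5 - 3.5p = 85.5 + 2p.
44 = 5.5p, so p* = 8.
q* = 129.5 − 3.5(8) = 101.5.

q* = 101.5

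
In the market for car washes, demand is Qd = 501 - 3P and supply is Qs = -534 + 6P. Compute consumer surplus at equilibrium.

Consumer surplus = 4056

Equilibrium: 501 - 3P = -534 + 6P gives P* = 115, Q* = 156.
Demand choke price (Qd = 0): P = 167.
CS = ½(167 − 115)(156) = 4056.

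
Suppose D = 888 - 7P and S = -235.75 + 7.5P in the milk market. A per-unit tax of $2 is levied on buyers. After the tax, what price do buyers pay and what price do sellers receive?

Buyers pay 4555/58, sellers receive 4439/58

Pre-tax equilibrium: P* = 77.5, Q* = 345.5.
Tax on buyers shifts demand to D = 888 − 7(P + 2) = 874 - 7P.
874 - 7P = -235.75 + 7.5P gives seller price Ps = 4439/58; buyers pay Pb = 4439/58 + 2 = 4555/58.
New quantity: Q = 888 − 7(4555/58) = 19619/58.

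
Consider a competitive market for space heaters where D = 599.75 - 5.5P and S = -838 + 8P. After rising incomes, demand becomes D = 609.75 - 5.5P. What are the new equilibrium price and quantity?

P' = 5791/54, Q' = 538/27

Original equilibrium: P* = 106.5, Q* = 14.
New equilibrium: 609.75 - 5.5P = -838 + 8P, so 1447.75 = 13.5P and P' = 5791/54; Q' = 609.75 − 5.5(5791/54) = 538/27.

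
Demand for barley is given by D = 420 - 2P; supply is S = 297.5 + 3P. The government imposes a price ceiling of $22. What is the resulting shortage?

Equilibrium price would be P* = 24.5, so the ceiling at 22 binds.
At P = 22: D = 420 − 2(22) = 376, S = 297.5 + 3(22) = 363.5.
Shortage = 376 − 363.5 = 12.5.

Shortage = 12.5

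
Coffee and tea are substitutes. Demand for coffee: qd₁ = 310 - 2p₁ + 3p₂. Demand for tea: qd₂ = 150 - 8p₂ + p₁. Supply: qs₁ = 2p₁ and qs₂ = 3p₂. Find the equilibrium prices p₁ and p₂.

Market 1: 310 - 2p₁ + 3p₂ = 2p₁ → 4p₁ - 3p₂ = 310.
Market 2: 11p₂ - p₁ = 150.
Eliminating p₂: 11×(1) + 3×(2) gives 41p₁ = 3860, so p₁ = 3860/41.
Back-substitute into (2): p₂ = (150 + 1×3860/41) / 11 = 910/41.

p₁ = 3860/41, p₂ = 910/41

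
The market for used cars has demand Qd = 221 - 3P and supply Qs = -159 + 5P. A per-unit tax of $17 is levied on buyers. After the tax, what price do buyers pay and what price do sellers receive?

Buyers pay $58.125, sellers receive $41.125

Pre-tax equilibrium: P* = 47.5, Q* = 78.5.
Tax on buyers shifts demand to Qd = 221 − 3(P + 17) = 170 - 3P.
170 - 3P = -159 + 5P gives seller price Ps = 41.125; buyers pay Pb = 41.125 + 17 = 58.125.
New quantity: Q = 221 − 3(58.125) = 46.625.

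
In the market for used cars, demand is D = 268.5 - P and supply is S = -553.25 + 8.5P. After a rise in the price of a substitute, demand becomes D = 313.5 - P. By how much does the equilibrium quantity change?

ΔQ = 765/19

Original equilibrium: P* = 86.5, Q* = 182.
New equilibrium: 313.5 - P = -553.25 + 8.5P, so 866.75 = 9.5P and P' = 3467/38; Q' = 313.5 − 1(3467/38) = 4223/19.
Change in quantity: 4223/19 − 182 = 765/19.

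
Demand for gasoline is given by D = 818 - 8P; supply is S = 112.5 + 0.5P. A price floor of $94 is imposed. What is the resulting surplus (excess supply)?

Surplus = 93.5

Equilibrium price would be P* = 83, so the floor at 94 binds.
At P = 94: D = 66, S = 159.5.
Surplus = 159.5 − 66 = 93.5.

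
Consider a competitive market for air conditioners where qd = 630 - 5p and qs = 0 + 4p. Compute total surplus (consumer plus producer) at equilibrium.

Total surplus = 17640

Equilibrium: 630 - 5p = 0 + 4p gives p* = 70, q* = 280.
Demand choke price: p = 126; supply starts at p = 0.
CS = ½(126 − 70)(280) = 7840; PS = ½(70 − 0)(280) = 9800.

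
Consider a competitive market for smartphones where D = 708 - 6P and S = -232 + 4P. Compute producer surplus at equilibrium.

Equilibrium: 708 - 6P = -232 + 4P gives P* = 94, Q* = 144.
Supply starts at P = 58 (where S = 0).
PS = ½(94 − 58)(144) = 2592.

Producer surplus = 2592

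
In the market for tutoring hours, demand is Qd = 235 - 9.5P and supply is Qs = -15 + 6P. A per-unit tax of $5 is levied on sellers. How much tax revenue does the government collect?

Pre-tax equilibrium: P* = 500/31, Q* = 2535/31.
Tax on sellers shifts supply to Qs = -15 + 6(P − 5) = -45 + 6P.
235 - 9.5P = -45 + 6P gives buyer price Pb = 560/31; sellers receive Ps = 560/31 − 5 = 405/31.
New quantity: Q = 235 − 9.5(560/31) = 1965/31.
Revenue = 5 × 1965/31 = 9825/31.

Tax revenue = 9825/31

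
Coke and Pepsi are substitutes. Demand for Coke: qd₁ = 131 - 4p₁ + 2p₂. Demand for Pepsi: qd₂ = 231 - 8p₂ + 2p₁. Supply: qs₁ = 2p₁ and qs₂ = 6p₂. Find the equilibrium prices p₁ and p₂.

p₁ = 28.7, p₂ = 20.6

Market 1: 131 - 4p₁ + 2p₂ = 2p₁ → 6p₁ - 2p₂ = 131.
Market 2: 14p₂ - 2p₁ = 231.
Eliminating p₂: 14×(1) + 2×(2) gives 80p₁ = 2296, so p₁ = 28.7.
Back-substitute into (2): p₂ = (231 + 2×28.7) / 14 = 20.6.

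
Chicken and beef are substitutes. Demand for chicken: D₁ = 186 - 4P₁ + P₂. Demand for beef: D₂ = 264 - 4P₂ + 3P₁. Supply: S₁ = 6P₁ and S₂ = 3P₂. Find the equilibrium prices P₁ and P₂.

Market 1: 186 - 4P₁ + P₂ = 6P₁ → 10P₁ - P₂ = 186.
Market 2: 7P₂ - 3P₁ = 264.
Eliminating P₂: 7×(1) + 1×(2) gives 67P₁ = 1566, so P₁ = 1566/67.
Back-substitute into (2): P₂ = (264 + 3×1566/67) / 7 = 3198/67.

P₁ = 1566/67, P₂ = 3198/67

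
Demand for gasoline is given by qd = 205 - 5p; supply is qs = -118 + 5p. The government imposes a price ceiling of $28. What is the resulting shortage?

Equilibrium price would be p* = 32.3, so the ceiling at 28 binds.
At p = 28: qd = 205 − 5(28) = 65, qs = -118 + 5(28) = 22.
Shortage = 65 − 22 = 43.

Shortage = 43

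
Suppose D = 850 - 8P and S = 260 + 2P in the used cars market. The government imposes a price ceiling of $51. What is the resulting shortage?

Equilibrium price would be P* = 59, so the ceiling at 51 binds.
At P = 51: D = 850 − 8(51) = 442, S = 260 + 2(51) = 362.
Shortage = 442 − 362 = 80.

Shortage = 80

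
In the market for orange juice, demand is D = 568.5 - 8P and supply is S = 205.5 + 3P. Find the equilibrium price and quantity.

P* = 33, Q* = 304.5

Set D = S: 568.5 - 8P = 205.5 + 3P.
363 = 11P, so P* = 33.
Q* = 568.5 − 8(33) = 304.5.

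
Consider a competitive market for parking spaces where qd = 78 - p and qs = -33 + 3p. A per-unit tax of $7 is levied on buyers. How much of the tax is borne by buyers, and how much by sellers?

Buyers bear $5.25, sellers bear $1.75

Pre-tax equilibrium: p* = 27.75, q* = 50.25.
Tax on buyers shifts demand to qd = 78 − 1(p + 7) = 71 - p.
71 - p = -33 + 3p gives seller price ps = 26; buyers pay pb = 26 + 7 = 33.
New quantity: q = 78 − 1(33) = 45.
Buyer burden = 33 − 27.75 = 5.25; seller burden = 27.75 − 26 = 1.75.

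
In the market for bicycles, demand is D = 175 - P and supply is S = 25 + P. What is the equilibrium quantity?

Q* = 100

Set D = S: 175 - P = 25 + P.
150 = 2P, so P* = 75.
Q* = 175 − 1(75) = 100.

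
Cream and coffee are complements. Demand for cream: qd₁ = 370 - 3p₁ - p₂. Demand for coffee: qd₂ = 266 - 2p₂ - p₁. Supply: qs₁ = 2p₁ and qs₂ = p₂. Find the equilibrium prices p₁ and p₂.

p₁ = 422/7, p₂ = 480/7

Market 1: 370 - 3p₁ - p₂ = 2p₁ → 5p₁ + p₂ = 370.
Market 2: 3p₂ + p₁ = 266.
Eliminating p₂: 3×(1) − 1×(2) gives 14p₁ = 844, so p₁ = 422/7.
Back-substitute into (2): p₂ = (266 − 1×422/7) / 3 = 480/7.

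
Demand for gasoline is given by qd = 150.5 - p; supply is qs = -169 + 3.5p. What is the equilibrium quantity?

Set qd = qs: 150.5 - p = -169 + 3.5p.
319.5 = 4.5p, so p* = 71.
q* = 150.5 − 1(71) = 79.5.

q* = 79.5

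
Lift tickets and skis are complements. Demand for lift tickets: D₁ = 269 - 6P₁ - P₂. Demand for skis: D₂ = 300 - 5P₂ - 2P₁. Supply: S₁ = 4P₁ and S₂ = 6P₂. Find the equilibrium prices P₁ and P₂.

P₁ = 2659/108, P₂ = 1231/54

Market 1: 269 - 6P₁ - P₂ = 4P₁ → 10P₁ + P₂ = 269.
Market 2: 11P₂ + 2P₁ = 300.
Eliminating P₂: 11×(1) − 1×(2) gives 108P₁ = 2659, so P₁ = 2659/108.
Back-substitute into (2): P₂ = (300 − 2×2659/108) / 11 = 1231/54.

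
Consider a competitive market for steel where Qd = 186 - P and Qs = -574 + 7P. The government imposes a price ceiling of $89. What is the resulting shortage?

Shortage = 48

Equilibrium price would be P* = 95, so the ceiling at 89 binds.
At P = 89: Qd = 186 − 1(89) = 97, Qs = -574 + 7(89) = 49.
Shortage = 97 − 49 = 48.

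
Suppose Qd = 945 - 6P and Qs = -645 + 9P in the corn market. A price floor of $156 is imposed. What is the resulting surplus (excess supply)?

Surplus = 750

Equilibrium price would be P* = 106, so the floor at 156 binds.
At P = 156: Qd = 9, Qs = 759.
Surplus = 759 − 9 = 750.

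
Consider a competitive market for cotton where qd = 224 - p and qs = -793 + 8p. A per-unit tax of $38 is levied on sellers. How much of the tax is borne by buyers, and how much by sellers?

Buyers bear 304/9, sellers bear 38/9

Pre-tax equilibrium: p* = 113, q* = 111.
Tax on sellers shifts supply to qs = -793 + 8(p − 38) = -1097 + 8p.
224 - p = -1097 + 8p gives buyer price pb = 1321/9; sellers receive ps = 1321/9 − 38 = 979/9.
New quantity: q = 224 − 1(1321/9) = 695/9.
Buyer burden = 1321/9 − 113 = 304/9; seller burden = 113 − 979/9 = 38/9.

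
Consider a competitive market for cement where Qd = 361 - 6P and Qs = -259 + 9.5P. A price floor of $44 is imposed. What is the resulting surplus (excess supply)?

Equilibrium price would be P* = 40, so the floor at 44 binds.
At P = 44: Qd = 97, Qs = 159.
Surplus = 159 − 97 = 62.

Surplus = 62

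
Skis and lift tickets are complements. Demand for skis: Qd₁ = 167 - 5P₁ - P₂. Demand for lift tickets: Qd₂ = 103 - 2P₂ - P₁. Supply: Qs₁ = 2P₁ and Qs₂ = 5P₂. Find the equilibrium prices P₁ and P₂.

Market 1: 167 - 5P₁ - P₂ = 2P₁ → 7P₁ + P₂ = 167.
Market 2: 7P₂ + P₁ = 103.
Eliminating P₂: 7×(1) − 1×(2) gives 48P₁ = 1066, so P₁ = 533/24.
Back-substitute into (2): P₂ = (103 − 1×533/24) / 7 = 277/24.

P₁ = 533/24, P₂ = 277/24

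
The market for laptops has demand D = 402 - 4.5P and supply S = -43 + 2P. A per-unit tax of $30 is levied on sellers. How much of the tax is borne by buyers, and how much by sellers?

Pre-tax equilibrium: P* = 890/13, Q* = 1221/13.
Tax on sellers shifts supply to S = -43 + 2(P − 30) = -103 + 2P.
402 - 4.5P = -103 + 2P gives buyer price Pb = 1010/13; sellers receive Ps = 1010/13 − 30 = 620/13.
New quantity: Q = 402 − 4.5(1010/13) = 681/13.
Buyer burden = 1010/13 − 890/13 = 120/13; seller burden = 890/13 − 620/13 = 270/13.

Buyers bear 120/13, sellers bear 270/13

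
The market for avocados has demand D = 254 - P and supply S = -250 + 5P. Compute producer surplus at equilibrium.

Equilibrium: 254 - P = -250 + 5P gives P* = 84, Q* = 170.
Supply starts at P = 50 (where S = 0).
PS = ½(84 − 50)(170) = 2890.

Producer surplus = 2890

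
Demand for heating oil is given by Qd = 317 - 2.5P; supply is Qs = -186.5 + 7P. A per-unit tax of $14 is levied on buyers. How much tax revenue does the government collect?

Pre-tax equilibrium: P* = 53, Q* = 184.5.
Tax on buyers shifts demand to Qd = 317 − 2.5(P + 14) = 282 - 2.5P.
282 - 2.5P = -186.5 + 7P gives seller price Ps = 937/19; buyers pay Pb = 937/19 + 14 = 1203/19.
New quantity: Q = 317 − 2.5(1203/19) = 6031/38.
Revenue = 14 × 6031/38 = 42217/19.

Tax revenue = 42217/19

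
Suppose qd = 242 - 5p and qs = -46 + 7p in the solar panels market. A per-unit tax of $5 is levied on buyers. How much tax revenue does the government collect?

Tax revenue = 6445/12

Pre-tax equilibrium: p* = 24, q* = 122.
Tax on buyers shifts demand to qd = 242 − 5(p + 5) = 217 - 5p.
217 - 5p = -46 + 7p gives seller price ps = 263/12; buyers pay pb = 263/12 + 5 = 323/12.
New quantity: q = 242 − 5(323/12) = 1289/12.
Revenue = 5 × 1289/12 = 6445/12.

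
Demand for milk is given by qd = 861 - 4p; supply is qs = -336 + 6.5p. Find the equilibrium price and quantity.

p* = 114, q* = 405

Set qd = qs: 861 - 4p = -336 + 6.5p.
1197 = 10.5p, so p* = 114.
q* = 861 − 4(114) = 405.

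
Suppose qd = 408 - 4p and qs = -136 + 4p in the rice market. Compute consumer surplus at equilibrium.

Consumer surplus = 2312

Equilibrium: 408 - 4p = -136 + 4p gives p* = 68, q* = 136.
Demand choke price (qd = 0): p = 102.
CS = ½(102 − 68)(136) = 2312.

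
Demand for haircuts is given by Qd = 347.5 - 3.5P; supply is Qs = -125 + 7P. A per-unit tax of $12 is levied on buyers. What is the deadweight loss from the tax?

Pre-tax equilibrium: P* = 45, Q* = 190.
Tax on buyers shifts demand to Qd = 347.5 − 3.5(P + 12) = 305.5 - 3.5P.
305.5 - 3.5P = -125 + 7P gives seller price Ps = 41; buyers pay Pb = 41 + 12 = 53.
New quantity: Q = 347.5 − 3.5(53) = 162.
DWL = ½ × 12 × (190 − 162) = 168.

Deadweight loss = 168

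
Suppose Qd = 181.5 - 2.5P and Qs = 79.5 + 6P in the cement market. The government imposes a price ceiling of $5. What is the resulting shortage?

Shortage = 59.5

Equilibrium price would be P* = 12, so the ceiling at 5 binds.
At P = 5: Qd = 181.5 − 2.5(5) = 169, Qs = 79.5 + 6(5) = 109.5.
Shortage = 169 − 109.5 = 59.5.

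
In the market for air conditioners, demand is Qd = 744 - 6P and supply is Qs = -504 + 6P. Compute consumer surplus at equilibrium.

Consumer surplus = 1200

Equilibrium: 744 - 6P = -504 + 6P gives P* = 104, Q* = 120.
Demand choke price (Qd = 0): P = 124.
CS = ½(124 − 104)(120) = 1200.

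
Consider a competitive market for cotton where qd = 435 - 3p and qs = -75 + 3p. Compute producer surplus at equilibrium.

Equilibrium: 435 - 3p = -75 + 3p gives p* = 85, q* = 180.
Supply starts at p = 25 (where qs = 0).
PS = ½(85 − 25)(180) = 5400.

Producer surplus = 5400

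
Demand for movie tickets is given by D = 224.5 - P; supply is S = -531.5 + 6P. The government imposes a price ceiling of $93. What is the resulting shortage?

Equilibrium price would be P* = 108, so the ceiling at 93 binds.
At P = 93: D = 224.5 − 1(93) = 131.5, S = -531.5 + 6(93) = 26.5.
Shortage = 131.5 − 26.5 = 105.

Shortage = 105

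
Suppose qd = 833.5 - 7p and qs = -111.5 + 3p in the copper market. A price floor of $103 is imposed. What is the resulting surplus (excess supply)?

Surplus = 85

Equilibrium price would be p* = 94.5, so the floor at 103 binds.
At p = 103: qd = 112.5, qs = 197.5.
Surplus = 197.5 − 112.5 = 85.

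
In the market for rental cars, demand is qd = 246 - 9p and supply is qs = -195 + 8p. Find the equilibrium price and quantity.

p* = 441/17, q* = 213/17

Set qd = qs: 246 - 9p = -195 + 8p.
441 = 17p, so p* = 441/17.
q* = 246 − 9(441/17) = 213/17.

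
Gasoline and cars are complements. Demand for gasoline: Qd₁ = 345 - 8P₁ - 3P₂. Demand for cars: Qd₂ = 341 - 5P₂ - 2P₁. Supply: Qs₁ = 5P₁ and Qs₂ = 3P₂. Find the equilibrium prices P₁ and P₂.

P₁ = 1737/98, P₂ = 3743/98

Market 1: 345 - 8P₁ - 3P₂ = 5P₁ → 13P₁ + 3P₂ = 345.
Market 2: 8P₂ + 2P₁ = 341.
Eliminating P₂: 8×(1) − 3×(2) gives 98P₁ = 1737, so P₁ = 1737/98.
Back-substitute into (2): P₂ = (341 − 2×1737/98) / 8 = 3743/98.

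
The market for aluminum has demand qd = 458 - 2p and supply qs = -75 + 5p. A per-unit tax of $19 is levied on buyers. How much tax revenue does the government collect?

Tax revenue = 37050/7

Pre-tax equilibrium: p* = 533/7, q* = 2140/7.
Tax on buyers shifts demand to qd = 458 − 2(p + 19) = 420 - 2p.
420 - 2p = -75 + 5p gives seller price ps = 495/7; buyers pay pb = 495/7 + 19 = 628/7.
New quantity: q = 458 − 2(628/7) = 1950/7.
Revenue = 19 × 1950/7 = 37050/7.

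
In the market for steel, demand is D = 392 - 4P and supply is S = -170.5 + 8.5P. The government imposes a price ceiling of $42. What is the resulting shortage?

Shortage = 37.5

Equilibrium price would be P* = 45, so the ceiling at 42 binds.
At P = 42: D = 392 − 4(42) = 224, S = -170.5 + 8.5(42) = 186.5.
Shortage = 224 − 186.5 = 37.5.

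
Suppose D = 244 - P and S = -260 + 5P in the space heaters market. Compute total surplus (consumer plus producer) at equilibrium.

Total surplus = 15360

Equilibrium: 244 - P = -260 + 5P gives P* = 84, Q* = 160.
Demand choke price: P = 244; supply starts at P = 52.
CS = ½(244 − 84)(160) = 12800; PS = ½(84 − 52)(160) = 2560.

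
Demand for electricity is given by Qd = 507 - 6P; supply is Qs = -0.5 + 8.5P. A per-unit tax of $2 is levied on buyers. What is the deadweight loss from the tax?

Pre-tax equilibrium: P* = 35, Q* = 297.
Tax on buyers shifts demand to Qd = 507 − 6(P + 2) = 495 - 6P.
495 - 6P = -0.5 + 8.5P gives seller price Ps = 991/29; buyers pay Pb = 991/29 + 2 = 1049/29.
New quantity: Q = 507 − 6(1049/29) = 8409/29.
DWL = ½ × 2 × (297 − 8409/29) = 204/29.

Deadweight loss = 204/29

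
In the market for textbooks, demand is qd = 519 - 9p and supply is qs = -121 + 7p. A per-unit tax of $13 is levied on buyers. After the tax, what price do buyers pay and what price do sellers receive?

Pre-tax equilibrium: p* = 40, q* = 159.
Tax on buyers shifts demand to qd = 519 − 9(p + 13) = 402 - 9p.
402 - 9p = -121 + 7p gives seller price ps = 32.6875; buyers pay pb = 32.6875 + 13 = 45.6875.
New quantity: q = 519 − 9(45.6875) = 107.8125.

Buyers pay $45.6875, sellers receive $32.6875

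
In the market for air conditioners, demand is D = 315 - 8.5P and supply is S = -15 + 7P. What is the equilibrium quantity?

Q* = 4155/31

Set D = S: 315 - 8.5P = -15 + 7P.
330 = 15.5P, so P* = 660/31.
Q* = 315 − 8.5(660/31) = 4155/31.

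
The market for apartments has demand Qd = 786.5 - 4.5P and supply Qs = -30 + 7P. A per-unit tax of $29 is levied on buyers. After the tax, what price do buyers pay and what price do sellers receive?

Buyers pay 2039/23, sellers receive 1372/23

Pre-tax equilibrium: P* = 71, Q* = 467.
Tax on buyers shifts demand to Qd = 786.5 − 4.5(P + 29) = 656 - 4.5P.
656 - 4.5P = -30 + 7P gives seller price Ps = 1372/23; buyers pay Pb = 1372/23 + 29 = 2039/23.
New quantity: Q = 786.5 − 4.5(2039/23) = 8914/23.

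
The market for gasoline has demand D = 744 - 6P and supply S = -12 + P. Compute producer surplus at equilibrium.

Equilibrium: 744 - 6P = -12 + P gives P* = 108, Q* = 96.
Supply starts at P = 12 (where S = 0).
PS = ½(108 − 12)(96) = 4608.

Producer surplus = 4608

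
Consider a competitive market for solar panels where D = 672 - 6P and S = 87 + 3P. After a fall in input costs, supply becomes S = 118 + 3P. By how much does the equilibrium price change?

ΔP = -31/9

Original equilibrium: P* = 65, Q* = 282.
New equilibrium: 672 - 6P = 118 + 3P, so 554 = 9P and P' = 554/9; Q' = 672 − 6(554/9) = 908/3.
Change in price: 554/9 − 65 = -31/9.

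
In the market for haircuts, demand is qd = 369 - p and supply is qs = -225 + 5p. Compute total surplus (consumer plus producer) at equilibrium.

Equilibrium: 369 - p = -225 + 5p gives p* = 99, q* = 270.
Demand choke price: p = 369; supply starts at p = 45.
CS = ½(369 − 99)(270) = 36450; PS = ½(99 − 45)(270) = 7290.

Total surplus = 43740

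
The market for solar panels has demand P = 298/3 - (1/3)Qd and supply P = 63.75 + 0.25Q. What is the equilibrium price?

Set the two price expressions equal: 298/3 - (1/3)Q = 63.75 + 0.25Q.
427/12 = (7/12)Q, so Q* = 61.
P* = 298/3 − (1/3)(61) = 79.

P* = 79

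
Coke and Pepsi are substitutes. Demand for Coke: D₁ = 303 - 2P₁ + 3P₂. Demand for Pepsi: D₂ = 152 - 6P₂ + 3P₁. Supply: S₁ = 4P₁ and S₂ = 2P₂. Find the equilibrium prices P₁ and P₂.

P₁ = 960/13, P₂ = 607/13

Market 1: 303 - 2P₁ + 3P₂ = 4P₁ → 6P₁ - 3P₂ = 303.
Market 2: 8P₂ - 3P₁ = 152.
Eliminating P₂: 8×(1) + 3×(2) gives 39P₁ = 2880, so P₁ = 960/13.
Back-substitute into (2): P₂ = (152 + 3×960/13) / 8 = 607/13.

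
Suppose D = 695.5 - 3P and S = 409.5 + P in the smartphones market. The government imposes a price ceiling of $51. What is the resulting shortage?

Equilibrium price would be P* = 71.5, so the ceiling at 51 binds.
At P = 51: D = 695.5 − 3(51) = 542.5, S = 409.5 + 1(51) = 460.5.
Shortage = 542.5 − 460.5 = 82.

Shortage = 82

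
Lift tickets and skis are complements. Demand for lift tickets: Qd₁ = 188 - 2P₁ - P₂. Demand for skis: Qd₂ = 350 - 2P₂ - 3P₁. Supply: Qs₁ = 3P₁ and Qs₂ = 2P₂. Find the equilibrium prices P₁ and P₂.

Market 1: 188 - 2P₁ - P₂ = 3P₁ → 5P₁ + P₂ = 188.
Market 2: 4P₂ + 3P₁ = 350.
Eliminating P₂: 4×(1) − 1×(2) gives 17P₁ = 402, so P₁ = 402/17.
Back-substitute into (2): P₂ = (350 − 3×402/17) / 4 = 1186/17.

P₁ = 402/17, P₂ = 1186/17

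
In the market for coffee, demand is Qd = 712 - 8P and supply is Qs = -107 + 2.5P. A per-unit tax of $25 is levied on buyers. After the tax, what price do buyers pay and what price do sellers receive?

Buyers pay 1763/21, sellers receive 1238/21

Pre-tax equilibrium: P* = 78, Q* = 88.
Tax on buyers shifts demand to Qd = 712 − 8(P + 25) = 512 - 8P.
512 - 8P = -107 + 2.5P gives seller price Ps = 1238/21; buyers pay Pb = 1238/21 + 25 = 1763/21.
New quantity: Q = 712 − 8(1763/21) = 848/21.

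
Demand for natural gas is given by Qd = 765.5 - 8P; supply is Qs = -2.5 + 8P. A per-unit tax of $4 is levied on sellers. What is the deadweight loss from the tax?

Deadweight loss = 32

Pre-tax equilibrium: P* = 48, Q* = 381.5.
Tax on sellers shifts supply to Qs = -2.5 + 8(P − 4) = -34.5 + 8P.
765.5 - 8P = -34.5 + 8P gives buyer price Pb = 50; sellers receive Ps = 50 − 4 = 46.
New quantity: Q = 765.5 − 8(50) = 365.5.
DWL = ½ × 4 × (381.5 − 365.5) = 32.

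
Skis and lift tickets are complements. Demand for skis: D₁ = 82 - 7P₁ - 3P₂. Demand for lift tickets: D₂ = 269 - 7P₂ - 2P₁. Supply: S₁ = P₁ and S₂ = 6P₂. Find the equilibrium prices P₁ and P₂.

P₁ = 37/14, P₂ = 142/7

Market 1: 82 - 7P₁ - 3P₂ = P₁ → 8P₁ + 3P₂ = 82.
Market 2: 13P₂ + 2P₁ = 269.
Eliminating P₂: 13×(1) − 3×(2) gives 98P₁ = 259, so P₁ = 37/14.
Back-substitute into (2): P₂ = (269 − 2×37/14) / 13 = 142/7.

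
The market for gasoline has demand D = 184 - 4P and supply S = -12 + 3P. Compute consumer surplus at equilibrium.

Consumer surplus = 648

Equilibrium: 184 - 4P = -12 + 3P gives P* = 28, Q* = 72.
Demand choke price (D = 0): P = 46.
CS = ½(46 − 28)(72) = 648.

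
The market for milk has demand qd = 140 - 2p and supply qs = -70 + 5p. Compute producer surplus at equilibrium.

Producer surplus = 640

Equilibrium: 140 - 2p = -70 + 5p gives p* = 30, q* = 80.
Supply starts at p = 14 (where qs = 0).
PS = ½(30 − 14)(80) = 640.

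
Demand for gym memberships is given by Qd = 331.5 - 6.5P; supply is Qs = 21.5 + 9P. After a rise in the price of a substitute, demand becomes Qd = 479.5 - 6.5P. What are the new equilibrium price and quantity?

Original equilibrium: P* = 20, Q* = 201.5.
New equilibrium: 479.5 - 6.5P = 21.5 + 9P, so 458 = 15.5P and P' = 916/31; Q' = 479.5 − 6.5(916/31) = 17821/62.

P' = 916/31, Q' = 17821/62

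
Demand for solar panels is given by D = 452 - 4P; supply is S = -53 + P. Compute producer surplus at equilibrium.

Equilibrium: 452 - 4P = -53 + P gives P* = 101, Q* = 48.
Supply starts at P = 53 (where S = 0).
PS = ½(101 − 53)(48) = 1152.

Producer surplus = 1152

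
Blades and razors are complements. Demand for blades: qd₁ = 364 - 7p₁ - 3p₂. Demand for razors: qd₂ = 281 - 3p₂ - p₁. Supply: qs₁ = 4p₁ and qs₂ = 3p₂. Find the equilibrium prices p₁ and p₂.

p₁ = 149/7, p₂ = 303/7

Market 1: 364 - 7p₁ - 3p₂ = 4p₁ → 11p₁ + 3p₂ = 364.
Market 2: 6p₂ + p₁ = 281.
Eliminating p₂: 6×(1) − 3×(2) gives 63p₁ = 1341, so p₁ = 149/7.
Back-substitute into (2): p₂ = (281 − 1×149/7) / 6 = 303/7.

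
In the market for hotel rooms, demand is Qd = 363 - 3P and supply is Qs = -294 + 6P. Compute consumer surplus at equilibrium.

Equilibrium: 363 - 3P = -294 + 6P gives P* = 73, Q* = 144.
Demand choke price (Qd = 0): P = 121.
CS = ½(121 − 73)(144) = 3456.

Consumer surplus = 3456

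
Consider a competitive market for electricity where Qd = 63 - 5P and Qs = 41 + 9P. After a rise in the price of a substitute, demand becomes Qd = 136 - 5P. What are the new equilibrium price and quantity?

P' = 95/14, Q' = 1429/14

Original equilibrium: P* = 11/7, Q* = 386/7.
New equilibrium: 136 - 5P = 41 + 9P, so 95 = 14P and P' = 95/14; Q' = 136 − 5(95/14) = 1429/14.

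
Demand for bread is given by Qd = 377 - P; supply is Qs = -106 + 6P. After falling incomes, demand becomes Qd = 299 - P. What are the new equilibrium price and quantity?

Original equilibrium: P* = 69, Q* = 308.
New equilibrium: 299 - P = -106 + 6P, so 405 = 7P and P' = 405/7; Q' = 299 − 1(405/7) = 1688/7.

P' = 405/7, Q' = 1688/7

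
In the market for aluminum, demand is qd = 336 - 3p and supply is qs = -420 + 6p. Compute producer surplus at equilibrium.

Producer surplus = 588

Equilibrium: 336 - 3p = -420 + 6p gives p* = 84, q* = 84.
Supply starts at p = 70 (where qs = 0).
PS = ½(84 − 70)(84) = 588.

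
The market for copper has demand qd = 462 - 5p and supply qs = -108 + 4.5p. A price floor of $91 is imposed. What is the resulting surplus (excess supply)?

Surplus = 294.5

Equilibrium price would be p* = 60, so the floor at 91 binds.
At p = 91: qd = 7, qs = 301.5.
Surplus = 301.5 − 7 = 294.5.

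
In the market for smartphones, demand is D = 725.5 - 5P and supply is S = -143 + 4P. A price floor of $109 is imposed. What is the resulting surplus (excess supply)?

Surplus = 112.5

Equilibrium price would be P* = 96.5, so the floor at 109 binds.
At P = 109: D = 180.5, S = 293.
Surplus = 293 − 180.5 = 112.5.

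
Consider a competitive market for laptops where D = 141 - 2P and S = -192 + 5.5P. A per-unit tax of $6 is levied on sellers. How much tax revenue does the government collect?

Tax revenue = 260.4

Pre-tax equilibrium: P* = 44.4, Q* = 52.2.
Tax on sellers shifts supply to S = -192 + 5.5(P − 6) = -225 + 5.5P.
141 - 2P = -225 + 5.5P gives buyer price Pb = 48.8; sellers receive Ps = 48.8 − 6 = 42.8.
New quantity: Q = 141 − 2(48.8) = 43.4.
Revenue = 6 × 43.4 = 260.4.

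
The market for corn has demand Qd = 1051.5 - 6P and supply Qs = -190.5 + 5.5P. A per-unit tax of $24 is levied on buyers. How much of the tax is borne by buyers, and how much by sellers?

Pre-tax equilibrium: P* = 108, Q* = 403.5.
Tax on buyers shifts demand to Qd = 1051.5 − 6(P + 24) = 907.5 - 6P.
907.5 - 6P = -190.5 + 5.5P gives seller price Ps = 2196/23; buyers pay Pb = 2196/23 + 24 = 2748/23.
New quantity: Q = 1051.5 − 6(2748/23) = 15393/46.
Buyer burden = 2748/23 − 108 = 264/23; seller burden = 108 − 2196/23 = 288/23.

Buyers bear 264/23, sellers bear 288/23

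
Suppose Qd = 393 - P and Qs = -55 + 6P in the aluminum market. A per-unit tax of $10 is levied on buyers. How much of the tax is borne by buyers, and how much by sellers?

Buyers bear 60/7, sellers bear 10/7

Pre-tax equilibrium: P* = 64, Q* = 329.
Tax on buyers shifts demand to Qd = 393 − 1(P + 10) = 383 - P.
383 - P = -55 + 6P gives seller price Ps = 438/7; buyers pay Pb = 438/7 + 10 = 508/7.
New quantity: Q = 393 − 1(508/7) = 2243/7.
Buyer burden = 508/7 − 64 = 60/7; seller burden = 64 − 438/7 = 10/7.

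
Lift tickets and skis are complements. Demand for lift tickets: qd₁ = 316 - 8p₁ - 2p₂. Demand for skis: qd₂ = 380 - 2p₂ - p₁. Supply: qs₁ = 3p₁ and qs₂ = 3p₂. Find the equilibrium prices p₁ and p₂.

p₁ = 820/53, p₂ = 3864/53

Market 1: 316 - 8p₁ - 2p₂ = 3p₁ → 11p₁ + 2p₂ = 316.
Market 2: 5p₂ + p₁ = 380.
Eliminating p₂: 5×(1) − 2×(2) gives 53p₁ = 820, so p₁ = 820/53.
Back-substitute into (2): p₂ = (380 − 1×820/53) / 5 = 3864/53.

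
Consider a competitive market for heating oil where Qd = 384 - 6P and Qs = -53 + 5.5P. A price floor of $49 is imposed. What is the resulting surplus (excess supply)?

Equilibrium price would be P* = 38, so the floor at 49 binds.
At P = 49: Qd = 90, Qs = 216.5.
Surplus = 216.5 − 90 = 126.5.

Surplus = 126.5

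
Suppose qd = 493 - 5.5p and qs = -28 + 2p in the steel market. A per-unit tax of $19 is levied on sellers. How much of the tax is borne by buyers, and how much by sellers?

Buyers bear 76/15, sellers bear 209/15

Pre-tax equilibrium: p* = 1042/15, q* = 1664/15.
Tax on sellers shifts supply to qs = -28 + 2(p − 19) = -66 + 2p.
493 - 5.5p = -66 + 2p gives buyer price pb = 1118/15; sellers receive ps = 1118/15 − 19 = 833/15.
New quantity: q = 493 − 5.5(1118/15) = 1246/15.
Buyer burden = 1118/15 − 1042/15 = 76/15; seller burden = 1042/15 − 833/15 = 209/15.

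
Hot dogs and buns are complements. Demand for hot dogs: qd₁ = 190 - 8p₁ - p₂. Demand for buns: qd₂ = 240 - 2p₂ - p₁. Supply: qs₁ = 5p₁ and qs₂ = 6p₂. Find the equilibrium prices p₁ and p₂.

p₁ = 1280/103, p₂ = 2930/103

Market 1: 190 - 8p₁ - p₂ = 5p₁ → 13p₁ + p₂ = 190.
Market 2: 8p₂ + p₁ = 240.
Eliminating p₂: 8×(1) − 1×(2) gives 103p₁ = 1280, so p₁ = 1280/103.
Back-substitute into (2): p₂ = (240 − 1×1280/103) / 8 = 2930/103.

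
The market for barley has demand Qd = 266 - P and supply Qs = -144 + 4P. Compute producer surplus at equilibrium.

Producer surplus = 4232

Equilibrium: 266 - P = -144 + 4P gives P* = 82, Q* = 184.
Supply starts at P = 36 (where Qs = 0).
PS = ½(82 − 36)(184) = 4232.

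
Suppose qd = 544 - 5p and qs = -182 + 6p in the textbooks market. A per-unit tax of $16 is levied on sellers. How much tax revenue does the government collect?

Pre-tax equilibrium: p* = 66, q* = 214.
Tax on sellers shifts supply to qs = -182 + 6(p − 16) = -278 + 6p.
544 - 5p = -278 + 6p gives buyer price pb = 822/11; sellers receive ps = 822/11 − 16 = 646/11.
New quantity: q = 544 − 5(822/11) = 1874/11.
Revenue = 16 × 1874/11 = 29984/11.

Tax revenue = 29984/11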